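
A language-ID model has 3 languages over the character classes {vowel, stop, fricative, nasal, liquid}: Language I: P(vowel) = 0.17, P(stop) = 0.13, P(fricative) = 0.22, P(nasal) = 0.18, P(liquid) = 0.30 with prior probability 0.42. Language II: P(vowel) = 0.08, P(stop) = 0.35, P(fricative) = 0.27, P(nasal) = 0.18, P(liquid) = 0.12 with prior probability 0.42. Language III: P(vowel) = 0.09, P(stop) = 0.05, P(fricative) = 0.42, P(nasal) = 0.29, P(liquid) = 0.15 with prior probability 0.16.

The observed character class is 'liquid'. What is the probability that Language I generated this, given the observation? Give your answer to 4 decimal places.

0.6287

Apply Bayes' rule: the posterior for each component is proportional to its prior times its likelihood at x.
Evaluate each component's likelihood at the observed value:
  f_I = P(liquid | comp) = 0.30
  f_II = P(liquid | comp) = 0.12
  f_III = P(liquid | comp) = 0.15
Prior × likelihood for each component:
  π_I·f_I = 0.42 × 0.3 = 0.126
  π_II·f_II = 0.42 × 0.12 = 0.0504
  π_III·f_III = 0.16 × 0.15 = 0.024
Denominator: 0.126 + 0.0504 + 0.024 = 0.2004
Responsibility of Language I: 0.126 / 0.2004 ≈ 0.6287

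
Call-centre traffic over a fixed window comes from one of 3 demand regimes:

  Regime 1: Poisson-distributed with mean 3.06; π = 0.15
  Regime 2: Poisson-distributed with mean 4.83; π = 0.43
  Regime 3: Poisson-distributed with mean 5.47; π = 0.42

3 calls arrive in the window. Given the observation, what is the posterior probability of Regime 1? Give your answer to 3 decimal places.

0.230

P(component k | x) = π_k·f_k(x) / marginal(x), where marginal(x) = Σ_j π_j·f_j(x).
Component likelihoods at x = 3 calls:
  f_1 = e^(−3.06)·3.06^3/3! = 0.223909
  f_2 = e^(−4.83)·4.83^3/3! = 0.149985
  f_3 = e^(−5.47)·5.47^3/3! = 0.114874
Multiply by the mixture weights:
  π_1·f_1 = 0.15 × 0.223909 = 0.0335864
  π_2·f_2 = 0.43 × 0.149985 = 0.0644935
  π_3·f_3 = 0.42 × 0.114874 = 0.0482469
Marginal: 0.0335864 + 0.0644935 + 0.0482469 = 0.146327
P(Regime 1 | 3 calls) = 0.0335864 / 0.146327 ≈ 0.230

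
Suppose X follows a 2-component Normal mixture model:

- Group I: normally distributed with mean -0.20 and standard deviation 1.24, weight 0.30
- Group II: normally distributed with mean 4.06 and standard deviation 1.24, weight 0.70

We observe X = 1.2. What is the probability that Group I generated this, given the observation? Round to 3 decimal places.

0.764

Posterior ∝ prior × likelihood, so P(k | x) ∝ P(Z=k) f_k(x); normalise over all components.
Normal densities:
  L_I = (1/(1.24·√(2π)))·exp(−(1.2−-0.20)²/(2·1.24²)) = 0.321728·exp(-0.63736) = 0.170094
  L_II = (1/(1.24·√(2π)))·exp(−(1.2−4.06)²/(2·1.24²)) = 0.321728·exp(-2.65986) = 0.0225074
Weight by the priors:
  P(Z=I)·L_I = 0.30 × 0.170094 = 0.0510281
  P(Z=II)·L_II = 0.70 × 0.0225074 = 0.0157552
Marginal: 0.0510281 + 0.0157552 = 0.0667833
Responsibility of Group I: 0.0510281 / 0.0667833 ≈ 0.764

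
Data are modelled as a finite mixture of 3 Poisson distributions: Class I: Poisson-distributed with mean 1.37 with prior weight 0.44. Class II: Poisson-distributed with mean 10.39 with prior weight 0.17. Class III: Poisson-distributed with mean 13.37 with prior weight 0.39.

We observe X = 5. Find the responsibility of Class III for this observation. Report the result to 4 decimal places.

Apply Bayes' rule: the posterior for each component is proportional to its prior times its likelihood at x.
Evaluate each component's likelihood at the observed value:
  p_I = e^(−1.37)·1.37^5/5! = 0.0102197
  p_II = e^(−10.39)·10.39^5/5! = 0.0310154
  p_III = e^(−13.37)·13.37^5/5! = 0.00555851
Multiply by the mixture weights:
  π_I·p_I = 0.44 × 0.0102197 = 0.00449667
  π_II·p_II = 0.17 × 0.0310154 = 0.00527261
  π_III·p_III = 0.39 × 0.00555851 = 0.00216782
Marginal: 0.00449667 + 0.00527261 + 0.00216782 = 0.0119371
Responsibility of Class III: 0.00216782 / 0.0119371 ≈ 0.1816

0.1816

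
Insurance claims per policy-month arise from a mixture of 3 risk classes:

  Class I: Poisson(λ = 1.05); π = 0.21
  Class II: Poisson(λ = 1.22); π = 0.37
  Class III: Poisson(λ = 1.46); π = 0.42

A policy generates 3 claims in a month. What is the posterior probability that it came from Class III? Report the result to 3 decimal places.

Posterior ∝ prior × likelihood, so P(k | x) ∝ π_k f_k(x); normalise over all components.
Evaluate each component's likelihood at the observed value:
  L_I = 0.0675161
  L_II = 0.0893489
  L_III = 0.120458
Unnormalised posteriors:
  π_I·L_I = 0.21 × 0.0675161 = 0.0141784
  π_II·L_II = 0.37 × 0.0893489 = 0.0330591
  π_III·L_III = 0.42 × 0.120458 = 0.0505926
Denominator: 0.0141784 + 0.0330591 + 0.0505926 = 0.09783
P(Class III | the observation) = 0.0505926 / 0.09783 ≈ 0.517

0.517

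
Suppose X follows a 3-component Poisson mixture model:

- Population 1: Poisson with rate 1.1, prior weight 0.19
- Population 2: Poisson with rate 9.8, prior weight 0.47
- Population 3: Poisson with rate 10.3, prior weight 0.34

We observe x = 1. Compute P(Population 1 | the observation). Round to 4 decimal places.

Apply Bayes' rule: the posterior for each component is proportional to its prior times its likelihood at x.
Evaluate each component's likelihood at the observed value:
  f_1 = e^(−1.1)·1.1^1/1! = 0.366158
  f_2 = e^(−9.8)·9.8^1/1! = 0.000543426
  f_3 = e^(−10.3)·10.3^1/1! = 0.000346421
Unnormalised posteriors:
  π_1·f_1 = 0.19 × 0.366158 = 0.0695701
  π_2·f_2 = 0.47 × 0.000543426 = 0.00025541
  π_3·f_3 = 0.34 × 0.000346421 = 0.000117783
Sum: 0.0695701 + 0.00025541 + 0.000117783 = 0.0699432
P(Population 1 | x) = 0.0695701 / 0.0699432 ≈ 0.9947

0.9947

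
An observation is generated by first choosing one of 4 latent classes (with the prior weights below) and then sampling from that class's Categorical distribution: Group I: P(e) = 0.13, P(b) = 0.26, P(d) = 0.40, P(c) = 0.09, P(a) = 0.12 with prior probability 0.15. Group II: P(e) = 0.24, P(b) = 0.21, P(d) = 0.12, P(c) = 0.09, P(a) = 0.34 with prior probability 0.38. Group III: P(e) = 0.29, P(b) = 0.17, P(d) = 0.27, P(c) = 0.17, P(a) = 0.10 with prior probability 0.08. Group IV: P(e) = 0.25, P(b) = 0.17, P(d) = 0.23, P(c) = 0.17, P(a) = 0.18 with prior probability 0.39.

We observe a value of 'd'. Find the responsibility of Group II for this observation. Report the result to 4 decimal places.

0.2102

Posterior ∝ prior × likelihood, so P(k | x) ∝ π_k f_k(x); normalise over all components.
Categorical probabilities:
  f_I = 0.4
  f_II = 0.12
  f_III = 0.27
  f_IV = 0.23
Prior × likelihood for each component:
  π_I·f_I = 0.15 × 0.4 = 0.06
  π_II·f_II = 0.38 × 0.12 = 0.0456
  π_III·f_III = 0.08 × 0.27 = 0.0216
  π_IV·f_IV = 0.39 × 0.23 = 0.0897
Marginal: 0.06 + 0.0456 + 0.0216 + 0.0897 = 0.2169
P(Group II | 'd') ≈ 0.2102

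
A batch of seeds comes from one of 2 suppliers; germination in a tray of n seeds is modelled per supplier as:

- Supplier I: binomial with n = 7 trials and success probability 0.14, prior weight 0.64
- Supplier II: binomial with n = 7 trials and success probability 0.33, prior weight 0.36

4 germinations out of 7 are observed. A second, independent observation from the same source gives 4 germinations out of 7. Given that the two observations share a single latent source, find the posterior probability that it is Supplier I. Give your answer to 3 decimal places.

0.008

The responsibility of component k is P(Z=k) f_k(x) divided by Σ_j P(Z=j) f_j(x).
Since both observations come from the same component, the likelihood for component k is f_k(x₁)·f_k(x₂).
  p_I = [0.00855215] × [0.00855215] = 7.31393e-05
  p_II = [0.124838] × [0.124838] = 0.0155846
Unnormalised posteriors:
  P(Z=I)·p_I = 0.64 × 7.31393e-05 = 4.68092e-05
  P(Z=II)·p_II = 0.36 × 0.0155846 = 0.00561047
Evidence: 4.68092e-05 + 0.00561047 = 0.00565728
P(Supplier I | x) = 4.68092e-05 / 0.00565728 ≈ 0.008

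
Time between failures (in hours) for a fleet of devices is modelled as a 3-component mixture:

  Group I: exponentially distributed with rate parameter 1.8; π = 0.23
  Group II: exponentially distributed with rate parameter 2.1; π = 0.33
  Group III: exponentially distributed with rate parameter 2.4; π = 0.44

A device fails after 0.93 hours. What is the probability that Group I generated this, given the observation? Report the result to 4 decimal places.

0.2684

Posterior ∝ prior × likelihood, so P(k | x) ∝ π_k f_k(x); normalise over all components.
Component likelihoods at x = 0.93 hours:
  L_I = 1.8·e^(−1.8·0.93) = 1.8·e^(−1.6740) = 0.337492
  L_II = 2.1·e^(−2.1·0.93) = 2.1·e^(−1.9530) = 0.297881
  L_III = 2.4·e^(−2.4·0.93) = 2.4·e^(−2.2320) = 0.257553
Prior × likelihood for each component:
  π_I·L_I = 0.23 × 0.337492 = 0.0776232
  π_II·L_II = 0.33 × 0.297881 = 0.0983006
  π_III·L_III = 0.44 × 0.257553 = 0.113323
Evidence: 0.0776232 + 0.0983006 + 0.113323 = 0.289247
Responsibility of Group I: 0.0776232 / 0.289247 ≈ 0.2684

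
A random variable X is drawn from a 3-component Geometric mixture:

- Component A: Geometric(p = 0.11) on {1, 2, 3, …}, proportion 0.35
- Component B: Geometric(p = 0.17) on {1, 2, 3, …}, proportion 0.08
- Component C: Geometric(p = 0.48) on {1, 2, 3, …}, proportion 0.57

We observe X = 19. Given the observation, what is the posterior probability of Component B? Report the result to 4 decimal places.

0.0913

By Bayes' theorem, P(k | x) = P(Z=k) f_k(x) / Σ_j P(Z=j) f_j(x).
Evaluate each component's likelihood at the observed value:
  f_A = 0.0135025
  f_B = 0.00594093
  f_C = 3.70938e-06
Unnormalised posteriors:
  P(Z=A)·f_A = 0.35 × 0.0135025 = 0.00472586
  P(Z=B)·f_B = 0.08 × 0.00594093 = 0.000475275
  P(Z=C)·f_C = 0.57 × 3.70938e-06 = 2.11435e-06
Denominator: 0.00472586 + 0.000475275 + 2.11435e-06 = 0.00520325
Responsibility of Component B: 0.000475275 / 0.00520325 ≈ 0.0913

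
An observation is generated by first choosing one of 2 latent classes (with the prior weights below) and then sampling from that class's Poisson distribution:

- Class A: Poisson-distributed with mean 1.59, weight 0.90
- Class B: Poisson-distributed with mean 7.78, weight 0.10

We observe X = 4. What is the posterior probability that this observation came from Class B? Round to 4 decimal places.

0.1155

P(component k | x) = w_k·f_k(x) / marginal(x), where marginal(x) = Σ_j w_j·f_j(x).
Component likelihoods at x = 4:
  L_A = e^(−1.59)·1.59^4/4! = 0.0543062
  L_B = e^(−7.78)·7.78^4/4! = 0.0638111
Multiply by the mixture weights:
  w_A·L_A = 0.90 × 0.0543062 = 0.0488755
  w_B·L_B = 0.10 × 0.0638111 = 0.00638111
Normaliser: 0.0488755 + 0.00638111 = 0.0552566
Responsibility of Class B: 0.00638111 / 0.0552566 ≈ 0.1155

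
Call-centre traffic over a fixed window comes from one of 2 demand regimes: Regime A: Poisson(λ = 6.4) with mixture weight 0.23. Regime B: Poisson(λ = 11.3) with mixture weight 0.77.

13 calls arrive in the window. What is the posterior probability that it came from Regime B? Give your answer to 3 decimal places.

0.976

Apply Bayes' rule: the posterior for each component is proportional to its prior times its likelihood at x.
Poisson probabilities:
  f_A = e^(−6.4)·6.4^13/13! = 0.00806445
  f_B = e^(−11.3)·11.3^13/13! = 0.0973222
Unnormalised posteriors:
  π_A·f_A = 0.23 × 0.00806445 = 0.00185482
  π_B·f_B = 0.77 × 0.0973222 = 0.0749381
Normaliser: 0.00185482 + 0.0749381 = 0.0767929
P(Regime B | x) ≈ 0.976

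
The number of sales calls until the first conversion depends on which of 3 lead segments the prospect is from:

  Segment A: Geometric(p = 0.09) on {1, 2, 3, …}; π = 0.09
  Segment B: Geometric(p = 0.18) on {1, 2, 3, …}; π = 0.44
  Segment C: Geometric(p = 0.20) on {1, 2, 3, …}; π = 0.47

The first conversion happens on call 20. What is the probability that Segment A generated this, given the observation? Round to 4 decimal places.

0.2980

Apply Bayes' rule: the posterior for each component is proportional to its prior times its likelihood at x.
Evaluate each component's likelihood at the observed value:
  L_A = 0.09·(1−0.09)^19 = 0.09·0.166643 = 0.0149978
  L_B = 0.18·(1−0.18)^19 = 0.18·0.023039 = 0.00414702
  L_C = 0.20·(1−0.20)^19 = 0.20·0.0144115 = 0.0028823
Unnormalised posteriors:
  P(Z=A)·L_A = 0.09 × 0.0149978 = 0.00134981
  P(Z=B)·L_B = 0.44 × 0.00414702 = 0.00182469
  P(Z=C)·L_C = 0.47 × 0.0028823 = 0.00135468
Sum: 0.00134981 + 0.00182469 + 0.00135468 = 0.00452918
P(Segment A | 20) ≈ 0.2980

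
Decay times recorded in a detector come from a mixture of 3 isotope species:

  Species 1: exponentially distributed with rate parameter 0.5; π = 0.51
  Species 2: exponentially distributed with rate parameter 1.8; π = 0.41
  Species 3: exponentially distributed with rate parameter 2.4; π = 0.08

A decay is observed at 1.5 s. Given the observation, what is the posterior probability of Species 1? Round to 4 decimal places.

0.6871

P(component k | x) = P(Z=k)·f_k(x) / marginal(x), where marginal(x) = Σ_j P(Z=j)·f_j(x).
Evaluate each component's likelihood at the observed value:
  p_1 = 0.236183
  p_2 = 0.12097
  p_3 = 0.0655769
Multiply by the mixture weights:
  P(Z=1)·p_1 = 0.51 × 0.236183 = 0.120453
  P(Z=2)·p_2 = 0.41 × 0.12097 = 0.0495977
  P(Z=3)·p_3 = 0.08 × 0.0655769 = 0.00524615
Marginal: 0.120453 + 0.0495977 + 0.00524615 = 0.175297
P(Species 1 | x) ≈ 0.6871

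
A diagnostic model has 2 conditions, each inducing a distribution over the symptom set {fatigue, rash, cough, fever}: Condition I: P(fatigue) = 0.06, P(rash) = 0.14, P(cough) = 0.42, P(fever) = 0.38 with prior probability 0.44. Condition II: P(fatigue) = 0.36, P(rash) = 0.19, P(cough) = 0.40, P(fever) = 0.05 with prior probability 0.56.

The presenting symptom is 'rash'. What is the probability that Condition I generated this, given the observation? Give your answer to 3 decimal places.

0.367

Posterior ∝ prior × likelihood, so P(k | x) ∝ w_k f_k(x); normalise over all components.
Evaluate each component's likelihood at the observed value:
  L_I = 0.14
  L_II = 0.19
Unnormalised posteriors:
  w_I·L_I = 0.44 × 0.14 = 0.0616
  w_II·L_II = 0.56 × 0.19 = 0.1064
Sum: 0.0616 + 0.1064 = 0.168
P(Condition I | data) = 0.0616 / 0.168 ≈ 0.367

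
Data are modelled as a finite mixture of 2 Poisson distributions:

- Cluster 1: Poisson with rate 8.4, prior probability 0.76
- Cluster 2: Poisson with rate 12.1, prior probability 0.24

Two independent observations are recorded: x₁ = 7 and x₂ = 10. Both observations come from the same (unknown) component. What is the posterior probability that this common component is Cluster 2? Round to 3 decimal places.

0.087

The responsibility of component k is w_k f_k(x) divided by Σ_j w_j f_j(x).
Since both observations come from the same component, the likelihood for component k is f_k(x₁)·f_k(x₂).
  f_1 = [0.131659] × [0.108382] = 0.0142694
  f_2 = [0.0418894] × [0.103069] = 0.00431749
Weight by the priors:
  w_1·f_1 = 0.76 × 0.0142694 = 0.0108448
  w_2·f_2 = 0.24 × 0.00431749 = 0.0010362
Denominator: 0.0108448 + 0.0010362 = 0.011881
So the posterior for Cluster 2 is 0.0010362 / 0.011881 ≈ 0.087.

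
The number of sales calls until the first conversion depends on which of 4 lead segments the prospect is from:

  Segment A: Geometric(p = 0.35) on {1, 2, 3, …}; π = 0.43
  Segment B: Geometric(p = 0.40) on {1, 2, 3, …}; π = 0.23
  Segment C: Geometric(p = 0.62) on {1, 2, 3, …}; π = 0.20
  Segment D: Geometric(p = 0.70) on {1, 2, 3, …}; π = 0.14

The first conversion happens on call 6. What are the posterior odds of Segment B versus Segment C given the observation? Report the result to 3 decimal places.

7.281

Since P(k|x) ∝ P(Z=k) f_k(x), the posterior odds are P(Z=i) f_i(x) / (P(Z=j) f_j(x)).
Evaluate each component's likelihood at the observed value:
  f_A = 0.0406102
  f_B = 0.031104
  f_C = 0.00491258
  f_D = 0.001701
0.00715392 / 0.000982516 ≈ 7.281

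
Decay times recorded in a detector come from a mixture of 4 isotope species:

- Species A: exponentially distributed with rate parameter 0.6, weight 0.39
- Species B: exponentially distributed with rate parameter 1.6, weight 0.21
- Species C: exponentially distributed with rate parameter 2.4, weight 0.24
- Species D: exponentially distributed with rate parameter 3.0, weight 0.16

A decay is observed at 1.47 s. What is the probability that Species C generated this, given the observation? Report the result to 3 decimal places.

0.112

P(component k | x) = w_k·f_k(x) / marginal(x), where marginal(x) = Σ_j w_j·f_j(x).
Exponential densities:
  p_A = 0.6·e^(−0.6·1.47) = 0.6·e^(−0.8820) = 0.248373
  p_B = 1.6·e^(−1.6·1.47) = 1.6·e^(−2.3520) = 0.152286
  p_C = 2.4·e^(−2.4·1.47) = 2.4·e^(−3.5280) = 0.0704726
  p_D = 3.0·e^(−3.0·1.47) = 3.0·e^(−4.4100) = 0.0364655
Prior × likelihood for each component:
  w_A·p_A = 0.39 × 0.248373 = 0.0968653
  w_B·p_B = 0.21 × 0.152286 = 0.03198
  w_C·p_C = 0.24 × 0.0704726 = 0.0169134
  w_D·p_D = 0.16 × 0.0364655 = 0.00583449
Denominator: 0.0968653 + 0.03198 + 0.0169134 + 0.00583449 = 0.151593
So the posterior for Species C is 0.0169134 / 0.151593 ≈ 0.112.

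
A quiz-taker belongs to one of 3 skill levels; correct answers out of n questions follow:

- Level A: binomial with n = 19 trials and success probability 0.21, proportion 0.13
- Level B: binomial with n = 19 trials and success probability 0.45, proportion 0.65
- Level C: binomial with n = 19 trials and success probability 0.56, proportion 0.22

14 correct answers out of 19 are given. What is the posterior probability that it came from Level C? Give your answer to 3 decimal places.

By Bayes' theorem, P(k | x) = π_k f_k(x) / Σ_j π_j f_j(x).
Evaluate each component's likelihood at the observed value:
  L_A = C(19,14)·0.21^14·0.79^5 = 11628·3.24392e-10·0.307706 = 1.16067e-06
  L_B = C(19,14)·0.45^14·0.55^5 = 11628·1.39629e-05·0.0503284 = 0.00817135
  L_C = C(19,14)·0.56^14·0.44^5 = 11628·0.000298286·0.0164916 = 0.0572006
Prior × likelihood for each component:
  π_A·L_A = 0.13 × 1.16067e-06 = 1.50888e-07
  π_B·L_B = 0.65 × 0.00817135 = 0.00531138
  π_C·L_C = 0.22 × 0.0572006 = 0.0125841
Normaliser: 1.50888e-07 + 0.00531138 + 0.0125841 = 0.0178957
P(Level C | data) ≈ 0.703

0.703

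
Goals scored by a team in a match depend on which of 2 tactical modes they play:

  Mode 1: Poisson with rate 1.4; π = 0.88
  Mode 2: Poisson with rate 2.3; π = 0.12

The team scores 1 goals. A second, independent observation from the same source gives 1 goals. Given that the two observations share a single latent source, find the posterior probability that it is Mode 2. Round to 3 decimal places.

0.057

P(component k | x) = π_k·f_k(x) / marginal(x), where marginal(x) = Σ_j π_j·f_j(x).
Since both observations come from the same component, the likelihood for component k is f_k(x₁)·f_k(x₂).
  p_1 = [e^(−1.4)·1.4^1/1! = 0.345236] × [0.345236] = 0.119188
  p_2 = [e^(−2.3)·2.3^1/1! = 0.230595] × [0.230595] = 0.0531742
Multiply by the mixture weights:
  π_1·p_1 = 0.88 × 0.119188 = 0.104885
  π_2·p_2 = 0.12 × 0.0531742 = 0.00638091
Denominator: 0.104885 + 0.00638091 = 0.111266
So the posterior for Mode 2 is 0.00638091 / 0.111266 ≈ 0.057.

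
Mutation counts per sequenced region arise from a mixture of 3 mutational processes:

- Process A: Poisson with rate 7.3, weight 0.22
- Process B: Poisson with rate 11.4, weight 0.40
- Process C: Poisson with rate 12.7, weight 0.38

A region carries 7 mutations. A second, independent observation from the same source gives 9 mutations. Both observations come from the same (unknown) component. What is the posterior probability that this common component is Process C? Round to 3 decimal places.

0.132

Posterior ∝ prior × likelihood, so P(k | x) ∝ π_k f_k(x); normalise over all components.
Since both observations come from the same component, the likelihood for component k is f_k(x₁)·f_k(x₂).
  f_A = [e^(−7.3)·7.3^7/7! = 0.148074] × [0.109596] = 0.0162283
  f_B = [e^(−11.4)·11.4^7/7! = 0.0555836] × [0.100328] = 0.0055766
  f_C = [e^(−12.7)·12.7^7/7! = 0.0322593] × [0.0722654] = 0.00233124
Multiply by the mixture weights:
  π_A·f_A = 0.22 × 0.0162283 = 0.00357022
  π_B·f_B = 0.40 × 0.0055766 = 0.00223064
  π_C·f_C = 0.38 × 0.00233124 = 0.000885869
Sum: 0.00357022 + 0.00223064 + 0.000885869 = 0.00668674
P(Process C | x₁,x₂) = 0.000885869 / 0.00668674 ≈ 0.132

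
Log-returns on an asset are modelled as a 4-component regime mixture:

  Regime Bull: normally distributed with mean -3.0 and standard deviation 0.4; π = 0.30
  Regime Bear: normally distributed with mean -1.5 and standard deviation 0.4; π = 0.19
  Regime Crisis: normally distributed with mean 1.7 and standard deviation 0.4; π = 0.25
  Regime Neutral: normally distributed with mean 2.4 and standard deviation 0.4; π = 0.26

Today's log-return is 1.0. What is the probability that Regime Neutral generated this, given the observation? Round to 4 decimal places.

0.0104

P(component k | x) = π_k·f_k(x) / marginal(x), where marginal(x) = Σ_j π_j·f_j(x).
Evaluate each component's likelihood at the observed value:
  p_Bull = (1/(0.4·√(2π)))·exp(−(1.0−-3.0)²/(2·0.4²)) = 0.997356·exp(-50.00000) = 1.92365e-22
  p_Bear = (1/(0.4·√(2π)))·exp(−(1.0−-1.5)²/(2·0.4²)) = 0.997356·exp(-19.53125) = 3.285e-09
  p_Crisis = (1/(0.4·√(2π)))·exp(−(1.0−1.7)²/(2·0.4²)) = 0.997356·exp(-1.53125) = 0.215693
  p_Neutral = (1/(0.4·√(2π)))·exp(−(1.0−2.4)²/(2·0.4²)) = 0.997356·exp(-6.12500) = 0.00218171
Weight by the priors:
  π_Bull·p_Bull = 0.30 × 1.92365e-22 = 5.77095e-23
  π_Bear·p_Bear = 0.19 × 3.285e-09 = 6.24151e-10
  π_Crisis·p_Crisis = 0.25 × 0.215693 = 0.0539233
  π_Neutral·p_Neutral = 0.26 × 0.00218171 = 0.000567244
Denominator: 5.77095e-23 + 6.24151e-10 + 0.0539233 + 0.000567244 = 0.0544906
P(Regime Neutral | the observation) ≈ 0.0104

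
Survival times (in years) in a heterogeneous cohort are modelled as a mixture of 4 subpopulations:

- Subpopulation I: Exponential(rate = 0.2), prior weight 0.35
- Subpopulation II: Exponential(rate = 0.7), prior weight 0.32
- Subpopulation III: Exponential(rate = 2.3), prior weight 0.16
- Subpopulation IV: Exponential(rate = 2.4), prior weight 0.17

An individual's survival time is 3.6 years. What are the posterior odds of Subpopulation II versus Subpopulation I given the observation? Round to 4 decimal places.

Since P(k|x) ∝ P(Z=k) f_k(x), the posterior odds are P(Z=i) f_i(x) / (P(Z=j) f_j(x)).
Exponential densities:
  L_I = 0.2·e^(−0.2·3.6) = 0.2·e^(−0.7200) = 0.0973505
  L_II = 0.7·e^(−0.7·3.6) = 0.7·e^(−2.5200) = 0.0563217
  L_III = 2.3·e^(−2.3·3.6) = 2.3·e^(−8.2800) = 0.000583136
  L_IV = 2.4·e^(−2.4·3.6) = 2.4·e^(−8.6400) = 0.000424529
Posterior odds = (P(Z=II)·L_II) / (P(Z=I)·L_I) = (0.32·0.0563217) / (0.35·0.0973505) = 0.018023 / 0.0340727 ≈ 0.5290

0.5290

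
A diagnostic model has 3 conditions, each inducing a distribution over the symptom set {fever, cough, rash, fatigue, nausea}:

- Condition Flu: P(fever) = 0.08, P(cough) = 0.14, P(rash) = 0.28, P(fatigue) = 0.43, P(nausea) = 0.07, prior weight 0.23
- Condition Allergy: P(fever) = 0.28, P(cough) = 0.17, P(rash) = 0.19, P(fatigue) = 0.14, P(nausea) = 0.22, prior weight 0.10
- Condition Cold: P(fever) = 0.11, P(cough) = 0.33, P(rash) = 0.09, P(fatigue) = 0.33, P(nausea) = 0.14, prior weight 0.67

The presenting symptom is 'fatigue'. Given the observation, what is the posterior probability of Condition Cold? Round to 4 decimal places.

0.6620

The responsibility of component k is w_k f_k(x) divided by Σ_j w_j f_j(x).
Categorical probabilities:
  p_Flu = P(fatigue | comp) = 0.43
  p_Allergy = P(fatigue | comp) = 0.14
  p_Cold = P(fatigue | comp) = 0.33
Prior × likelihood for each component:
  w_Flu·p_Flu = 0.23 × 0.43 = 0.0989
  w_Allergy·p_Allergy = 0.10 × 0.14 = 0.014
  w_Cold·p_Cold = 0.67 × 0.33 = 0.2211
Evidence: 0.0989 + 0.014 + 0.2211 = 0.334
P(Condition Cold | the observation) = 0.2211 / 0.334 ≈ 0.6620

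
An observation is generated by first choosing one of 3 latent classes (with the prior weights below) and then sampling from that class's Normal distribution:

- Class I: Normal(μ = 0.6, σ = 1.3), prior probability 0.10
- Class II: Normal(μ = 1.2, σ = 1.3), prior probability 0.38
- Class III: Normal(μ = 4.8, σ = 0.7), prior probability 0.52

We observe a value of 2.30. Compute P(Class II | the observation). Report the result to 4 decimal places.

Apply Bayes' rule: the posterior for each component is proportional to its prior times its likelihood at x.
Normal densities:
  L_I = (1/(1.3·√(2π)))·exp(−(2.30−0.6)²/(2·1.3²)) = 0.306879·exp(-0.85503) = 0.130506
  L_II = (1/(1.3·√(2π)))·exp(−(2.30−1.2)²/(2·1.3²)) = 0.306879·exp(-0.35799) = 0.214533
  L_III = (1/(0.7·√(2π)))·exp(−(2.30−4.8)²/(2·0.7²)) = 0.569918·exp(-6.37755) = 0.000968449
Prior × likelihood for each component:
  P(Z=I)·L_I = 0.10 × 0.130506 = 0.0130506
  P(Z=II)·L_II = 0.38 × 0.214533 = 0.0815226
  P(Z=III)·L_III = 0.52 × 0.000968449 = 0.000503594
Denominator: 0.0130506 + 0.0815226 + 0.000503594 = 0.0950768
So the posterior for Class II is 0.0815226 / 0.0950768 ≈ 0.8574.

0.8574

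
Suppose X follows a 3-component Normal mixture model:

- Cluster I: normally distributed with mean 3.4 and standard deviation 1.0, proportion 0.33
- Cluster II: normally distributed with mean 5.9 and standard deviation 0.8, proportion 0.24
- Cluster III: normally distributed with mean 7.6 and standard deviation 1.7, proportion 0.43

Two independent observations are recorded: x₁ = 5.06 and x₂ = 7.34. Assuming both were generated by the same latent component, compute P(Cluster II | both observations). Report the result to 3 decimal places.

0.470

By Bayes' theorem, P(k | x) = π_k f_k(x) / Σ_j π_j f_j(x).
Since both observations come from the same component, the likelihood for component k is f_k(x₁)·f_k(x₂).
  p_I = [(1/(1.0·√(2π)))·exp(−(5.06−3.4)²/(2·1.0²)) = 0.398942·exp(-1.37780) = 0.100586] × [0.000169826] = 1.70821e-05
  p_II = [(1/(0.8·√(2π)))·exp(−(5.06−5.9)²/(2·0.8²)) = 0.498678·exp(-0.55125) = 0.287353] × [0.0986877] = 0.0283582
  p_III = [(1/(1.7·√(2π)))·exp(−(5.06−7.6)²/(2·1.7²)) = 0.234672·exp(-1.11619) = 0.0768607] × [0.231943] = 0.0178273
Prior × likelihood for each component:
  π_I·p_I = 0.33 × 1.70821e-05 = 5.63711e-06
  π_II·p_II = 0.24 × 0.0283582 = 0.00680596
  π_III·p_III = 0.43 × 0.0178273 = 0.00766575
Normaliser: 5.63711e-06 + 0.00680596 + 0.00766575 = 0.0144773
P(Cluster II | x₁,x₂) = 0.00680596 / 0.0144773 ≈ 0.470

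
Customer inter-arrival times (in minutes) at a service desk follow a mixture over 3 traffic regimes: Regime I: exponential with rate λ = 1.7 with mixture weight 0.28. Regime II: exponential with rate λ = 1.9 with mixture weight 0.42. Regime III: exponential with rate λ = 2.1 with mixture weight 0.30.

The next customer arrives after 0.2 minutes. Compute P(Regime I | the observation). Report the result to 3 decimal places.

0.261

The responsibility of component k is P(Z=k) f_k(x) divided by Σ_j P(Z=j) f_j(x).
Component likelihoods at x = 0.2 minutes:
  L_I = 1.7·e^(−1.7·0.2) = 1.7·e^(−0.3400) = 1.21001
  L_II = 1.9·e^(−1.9·0.2) = 1.9·e^(−0.3800) = 1.29934
  L_III = 2.1·e^(−2.1·0.2) = 2.1·e^(−0.4200) = 1.3798
Unnormalised posteriors:
  P(Z=I)·L_I = 0.28 × 1.21001 = 0.338803
  P(Z=II)·L_II = 0.42 × 1.29934 = 0.545721
  P(Z=III)·L_III = 0.30 × 1.3798 = 0.413939
Evidence: 0.338803 + 0.545721 + 0.413939 = 1.29846
P(Regime I | the observation) ≈ 0.261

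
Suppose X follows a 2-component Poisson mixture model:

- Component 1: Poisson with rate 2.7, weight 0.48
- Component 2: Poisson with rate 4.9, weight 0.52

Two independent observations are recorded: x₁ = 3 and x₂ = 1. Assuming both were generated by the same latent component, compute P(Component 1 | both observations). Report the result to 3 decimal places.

0.874

By Bayes' theorem, P(k | x) = P(Z=k) f_k(x) / Σ_j P(Z=j) f_j(x).
Since both observations come from the same component, the likelihood for component k is f_k(x₁)·f_k(x₂).
  L_1 = [e^(−2.7)·2.7^3/3! = 0.220468] × [0.181455] = 0.0400049
  L_2 = [e^(−4.9)·4.9^3/3! = 0.146014] × [0.0364883] = 0.00532779
Weight by the priors:
  P(Z=1)·L_1 = 0.48 × 0.0400049 = 0.0192024
  P(Z=2)·L_2 = 0.52 × 0.00532779 = 0.00277045
Normaliser: 0.0192024 + 0.00277045 = 0.0219728
P(Component 1 | data) = 0.0192024 / 0.0219728 ≈ 0.874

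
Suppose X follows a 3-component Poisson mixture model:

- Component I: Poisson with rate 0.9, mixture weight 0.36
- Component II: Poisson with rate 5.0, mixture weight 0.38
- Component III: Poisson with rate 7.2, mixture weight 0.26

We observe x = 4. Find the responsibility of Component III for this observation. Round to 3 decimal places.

P(component k | x) = π_k·f_k(x) / marginal(x), where marginal(x) = Σ_j π_j·f_j(x).
Component likelihoods at x = 4:
  L_I = 0.0111146
  L_II = 0.175467
  L_III = 0.0835985
Unnormalised posteriors:
  π_I·L_I = 0.36 × 0.0111146 = 0.00400126
  π_II·L_II = 0.38 × 0.175467 = 0.0666776
  π_III·L_III = 0.26 × 0.0835985 = 0.0217356
Normaliser: 0.00400126 + 0.0666776 + 0.0217356 = 0.0924145
P(Component III | data) ≈ 0.235

0.235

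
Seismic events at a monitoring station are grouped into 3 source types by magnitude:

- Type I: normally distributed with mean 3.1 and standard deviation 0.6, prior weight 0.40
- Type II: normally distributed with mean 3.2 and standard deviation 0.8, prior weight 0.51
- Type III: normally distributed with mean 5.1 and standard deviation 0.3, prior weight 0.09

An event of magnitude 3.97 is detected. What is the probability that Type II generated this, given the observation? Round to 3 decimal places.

P(component k | x) = w_k·f_k(x) / marginal(x), where marginal(x) = Σ_j w_j·f_j(x).
Evaluate each component's likelihood at the observed value:
  f_I = (1/(0.6·√(2π)))·exp(−(3.97−3.1)²/(2·0.6²)) = 0.664904·exp(-1.05125) = 0.232384
  f_II = (1/(0.8·√(2π)))·exp(−(3.97−3.2)²/(2·0.8²)) = 0.498678·exp(-0.46320) = 0.3138
  f_III = (1/(0.3·√(2π)))·exp(−(3.97−5.1)²/(2·0.3²)) = 1.329808·exp(-7.09389) = 0.00110396
Prior × likelihood for each component:
  w_I·f_I = 0.40 × 0.232384 = 0.0929537
  w_II·f_II = 0.51 × 0.3138 = 0.160038
  w_III·f_III = 0.09 × 0.00110396 = 9.93561e-05
Marginal: 0.0929537 + 0.160038 + 9.93561e-05 = 0.253091
Responsibility of Type II: 0.160038 / 0.253091 ≈ 0.632

0.632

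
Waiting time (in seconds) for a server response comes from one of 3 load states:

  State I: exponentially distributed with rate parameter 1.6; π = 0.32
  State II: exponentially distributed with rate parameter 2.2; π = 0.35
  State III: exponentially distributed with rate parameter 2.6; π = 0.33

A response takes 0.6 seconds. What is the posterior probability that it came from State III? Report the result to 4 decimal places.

The responsibility of component k is π_k f_k(x) divided by Σ_j π_j f_j(x).
Evaluate each component's likelihood at the observed value:
  L_I = 1.6·e^(−1.6·0.6) = 1.6·e^(−0.9600) = 0.612629
  L_II = 2.2·e^(−2.2·0.6) = 2.2·e^(−1.3200) = 0.587698
  L_III = 2.6·e^(−2.6·0.6) = 2.6·e^(−1.5600) = 0.546354
Prior × likelihood for each component:
  π_I·L_I = 0.32 × 0.612629 = 0.196041
  π_II·L_II = 0.35 × 0.587698 = 0.205694
  π_III·L_III = 0.33 × 0.546354 = 0.180297
Marginal: 0.196041 + 0.205694 + 0.180297 = 0.582032
Responsibility of State III: 0.180297 / 0.582032 ≈ 0.3098

0.3098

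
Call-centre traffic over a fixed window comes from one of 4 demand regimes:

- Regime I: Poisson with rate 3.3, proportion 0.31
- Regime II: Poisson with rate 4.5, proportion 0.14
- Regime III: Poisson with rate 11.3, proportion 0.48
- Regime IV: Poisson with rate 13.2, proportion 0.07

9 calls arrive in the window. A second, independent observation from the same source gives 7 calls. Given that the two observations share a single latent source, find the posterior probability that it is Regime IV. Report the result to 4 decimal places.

The responsibility of component k is π_k f_k(x) divided by Σ_j π_j f_j(x).
Since both observations come from the same component, the likelihood for component k is f_k(x₁)·f_k(x₂).
  f_I = [0.00471727] × [0.0311886] = 0.000147125
  f_II = [0.0231646] × [0.0823629] = 0.0019079
  f_III = [0.102427] × [0.0577552] = 0.0059157
  f_IV = [0.0620462] × [0.0256389] = 0.0015908
Multiply by the mixture weights:
  π_I·f_I = 0.31 × 0.000147125 = 4.56087e-05
  π_II·f_II = 0.14 × 0.0019079 = 0.000267106
  π_III·f_III = 0.48 × 0.0059157 = 0.00283954
  π_IV·f_IV = 0.07 × 0.0015908 = 0.000111356
Denominator: 4.56087e-05 + 0.000267106 + 0.00283954 + 0.000111356 = 0.00326361
So the posterior for Regime IV is 0.000111356 / 0.00326361 ≈ 0.0341.

0.0341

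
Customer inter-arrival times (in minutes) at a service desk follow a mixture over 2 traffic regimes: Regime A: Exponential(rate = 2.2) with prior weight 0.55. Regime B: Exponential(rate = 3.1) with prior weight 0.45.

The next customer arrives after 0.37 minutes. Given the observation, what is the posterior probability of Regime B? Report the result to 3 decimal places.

P(component k | x) = π_k·f_k(x) / marginal(x), where marginal(x) = Σ_j π_j·f_j(x).
Exponential densities:
  f_A = 2.2·e^(−2.2·0.37) = 2.2·e^(−0.8140) = 0.974781
  f_B = 3.1·e^(−3.1·0.37) = 3.1·e^(−1.1470) = 0.984523
Weight by the priors:
  π_A·f_A = 0.55 × 0.974781 = 0.536129
  π_B·f_B = 0.45 × 0.984523 = 0.443035
Normaliser: 0.536129 + 0.443035 = 0.979165
P(Regime B | the observation) = 0.443035 / 0.979165 ≈ 0.452

0.452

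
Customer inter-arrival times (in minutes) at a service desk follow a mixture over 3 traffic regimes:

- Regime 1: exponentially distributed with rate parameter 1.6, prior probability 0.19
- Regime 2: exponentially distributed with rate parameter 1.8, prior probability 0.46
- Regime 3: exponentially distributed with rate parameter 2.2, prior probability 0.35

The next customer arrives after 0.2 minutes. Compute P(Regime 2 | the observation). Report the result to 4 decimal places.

0.4463

Apply Bayes' rule: the posterior for each component is proportional to its prior times its likelihood at x.
Evaluate each component's likelihood at the observed value:
  f_1 = 1.6·e^(−1.6·0.2) = 1.6·e^(−0.3200) = 1.16184
  f_2 = 1.8·e^(−1.8·0.2) = 1.8·e^(−0.3600) = 1.25582
  f_3 = 2.2·e^(−2.2·0.2) = 2.2·e^(−0.4400) = 1.41688
Prior × likelihood for each component:
  P(Z=1)·f_1 = 0.19 × 1.16184 = 0.220749
  P(Z=2)·f_2 = 0.46 × 1.25582 = 0.577676
  P(Z=3)·f_3 = 0.35 × 1.41688 = 0.495908
Marginal: 0.220749 + 0.577676 + 0.495908 = 1.29433
So the posterior for Regime 2 is 0.577676 / 1.29433 ≈ 0.4463.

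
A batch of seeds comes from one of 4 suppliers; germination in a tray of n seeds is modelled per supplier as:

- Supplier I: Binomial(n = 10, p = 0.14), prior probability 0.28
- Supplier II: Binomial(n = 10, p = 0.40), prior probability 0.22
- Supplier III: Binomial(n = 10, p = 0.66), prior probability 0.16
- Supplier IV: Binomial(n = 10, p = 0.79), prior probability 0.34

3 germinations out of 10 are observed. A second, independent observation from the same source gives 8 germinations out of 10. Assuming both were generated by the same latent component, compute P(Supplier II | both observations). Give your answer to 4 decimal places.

The responsibility of component k is π_k f_k(x) divided by Σ_j π_j f_j(x).
Since both observations come from the same component, the likelihood for component k is f_k(x₁)·f_k(x₂).
  f_I = [0.114566] × [4.91172e-06] = 5.62715e-07
  f_II = [0.214991] × [0.0106168] = 0.00228252
  f_III = [0.0181203] × [0.187293] = 0.00339381
  f_IV = [0.00106561] × [0.30107] = 0.000320823
Unnormalised posteriors:
  π_I·f_I = 0.28 × 5.62715e-07 = 1.5756e-07
  π_II·f_II = 0.22 × 0.00228252 = 0.000502155
  π_III·f_III = 0.16 × 0.00339381 = 0.000543009
  π_IV·f_IV = 0.34 × 0.000320823 = 0.00010908
Sum: 1.5756e-07 + 0.000502155 + 0.000543009 + 0.00010908 = 0.0011544
So the posterior for Supplier II is 0.000502155 / 0.0011544 ≈ 0.4350.

0.4350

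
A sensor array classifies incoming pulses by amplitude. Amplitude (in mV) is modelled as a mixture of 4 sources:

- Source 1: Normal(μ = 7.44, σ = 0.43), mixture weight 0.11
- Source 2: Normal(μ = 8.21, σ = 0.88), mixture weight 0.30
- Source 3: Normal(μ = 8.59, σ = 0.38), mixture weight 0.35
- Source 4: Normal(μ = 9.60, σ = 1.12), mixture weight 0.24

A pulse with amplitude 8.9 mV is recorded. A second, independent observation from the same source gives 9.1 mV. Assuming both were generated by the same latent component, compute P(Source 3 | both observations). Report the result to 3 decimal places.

0.693

The responsibility of component k is π_k f_k(x) divided by Σ_j π_j f_j(x).
Since both observations come from the same component, the likelihood for component k is f_k(x₁)·f_k(x₂).
  L_1 = [0.00291127] × [0.000538586] = 1.56797e-06
  L_2 = [0.333369] × [0.271842] = 0.0906239
  L_3 = [0.752683] × [0.42657] = 0.321072
  L_4 = [0.293001] × [0.322415] = 0.0944678
Weight by the priors:
  π_1·L_1 = 0.11 × 1.56797e-06 = 1.72477e-07
  π_2·L_2 = 0.30 × 0.0906239 = 0.0271872
  π_3·L_3 = 0.35 × 0.321072 = 0.112375
  π_4·L_4 = 0.24 × 0.0944678 = 0.0226723
Normaliser: 1.72477e-07 + 0.0271872 + 0.112375 + 0.0226723 = 0.162235
P(Source 3 | x₁, x₂) = 0.112375 / 0.162235 ≈ 0.693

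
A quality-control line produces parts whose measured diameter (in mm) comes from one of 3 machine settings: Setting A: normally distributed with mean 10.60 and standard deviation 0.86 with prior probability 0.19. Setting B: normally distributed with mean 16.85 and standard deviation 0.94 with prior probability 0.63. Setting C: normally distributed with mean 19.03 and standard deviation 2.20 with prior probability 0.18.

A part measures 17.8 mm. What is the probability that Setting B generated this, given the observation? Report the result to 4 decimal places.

By Bayes' theorem, P(k | x) = w_k f_k(x) / Σ_j w_j f_j(x).
Normal densities:
  f_A = (1/(0.86·√(2π)))·exp(−(17.8−10.60)²/(2·0.86²)) = 0.463886·exp(-35.04597) = 2.79344e-16
  f_B = (1/(0.94·√(2π)))·exp(−(17.8−16.85)²/(2·0.94²)) = 0.424407·exp(-0.51069) = 0.254677
  f_C = (1/(2.20·√(2π)))·exp(−(17.8−19.03)²/(2·2.20²)) = 0.181337·exp(-0.15629) = 0.1551
Weight by the priors:
  w_A·f_A = 0.19 × 2.79344e-16 = 5.30754e-17
  w_B·f_B = 0.63 × 0.254677 = 0.160447
  w_C·f_C = 0.18 × 0.1551 = 0.0279179
Normaliser: 5.30754e-17 + 0.160447 + 0.0279179 = 0.188365
So the posterior for Setting B is 0.160447 / 0.188365 ≈ 0.8518.

0.8518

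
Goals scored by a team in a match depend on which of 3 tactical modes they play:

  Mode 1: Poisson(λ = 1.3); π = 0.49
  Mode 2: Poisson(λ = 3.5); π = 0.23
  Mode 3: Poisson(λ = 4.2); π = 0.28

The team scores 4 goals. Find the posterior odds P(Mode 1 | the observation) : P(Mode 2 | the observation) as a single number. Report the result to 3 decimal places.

The posterior odds equal the prior odds times the likelihood ratio: (w_i/w_j)·(f_i(x)/f_j(x)).
Evaluate each component's likelihood at the observed value:
  L_1 = e^(−1.3)·1.3^4/4! = 0.0324324
  L_2 = e^(−3.5)·3.5^4/4! = 0.188812
  L_3 = e^(−4.2)·4.2^4/4! = 0.194424
Posterior odds = (w_1·L_1) / (w_2·L_2) = (0.49·0.0324324) / (0.23·0.188812) = 0.0158919 / 0.0434268 ≈ 0.366

0.366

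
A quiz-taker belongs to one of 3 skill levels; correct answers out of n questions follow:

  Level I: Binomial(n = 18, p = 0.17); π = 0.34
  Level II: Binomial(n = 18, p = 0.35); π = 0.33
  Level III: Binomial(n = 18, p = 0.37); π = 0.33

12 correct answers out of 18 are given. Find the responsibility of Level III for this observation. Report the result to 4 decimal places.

P(component k | x) = π_k·f_k(x) / marginal(x), where marginal(x) = Σ_j π_j·f_j(x).
Evaluate each component's likelihood at the observed value:
  p_I = C(18,12)·0.17^12·0.83^6 = 18564·5.82622e-10·0.32694 = 3.53612e-06
  p_II = C(18,12)·0.35^12·0.65^6 = 18564·3.37922e-06·0.0754189 = 0.00473117
  p_III = C(18,12)·0.37^12·0.63^6 = 18564·6.58295e-06·0.0625235 = 0.00764074
Weight by the priors:
  π_I·p_I = 0.34 × 3.53612e-06 = 1.20228e-06
  π_II·p_II = 0.33 × 0.00473117 = 0.00156128
  π_III·p_III = 0.33 × 0.00764074 = 0.00252144
Denominator: 1.20228e-06 + 0.00156128 + 0.00252144 = 0.00408393
Responsibility of Level III: 0.00252144 / 0.00408393 ≈ 0.6174

0.6174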